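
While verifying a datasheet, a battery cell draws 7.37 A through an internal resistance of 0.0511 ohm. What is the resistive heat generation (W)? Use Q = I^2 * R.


Q = I^2 * R = 7.37^2 * 0.0511 = 2.776 W

2.776 W


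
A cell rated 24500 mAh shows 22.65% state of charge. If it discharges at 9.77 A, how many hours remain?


Convert: C_total = 24500 mAh = 24.5 Ah
Step 1: remaining = SOC/100 * C_total = 22.65/100 * 24.5 = 5.5493 Ah
Step 2: t = remaining / I = 5.5493 / 9.77 = 0.5680 hr

0.5680 hr


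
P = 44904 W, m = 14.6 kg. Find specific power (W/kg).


SP = P / m = 44904 / 14.6 = 3076 W/kg

3076 W/kg


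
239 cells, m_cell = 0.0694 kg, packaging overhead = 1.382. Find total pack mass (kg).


Cell mass sum = 239 * 0.0694 = 16.587 kg
With overhead 1.382: m_pack = 16.587 * 1.382 = 22.92 kg

22.92 kg


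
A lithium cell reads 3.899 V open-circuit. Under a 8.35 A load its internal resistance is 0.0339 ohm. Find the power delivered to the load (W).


Step 1: V_terminal = OCV - I*R = 3.899 - 8.35 * 0.0339 = 3.6159 V
Step 2: P_out = V_terminal * I = 3.6159 * 8.35 = 30.19 W

30.19 W


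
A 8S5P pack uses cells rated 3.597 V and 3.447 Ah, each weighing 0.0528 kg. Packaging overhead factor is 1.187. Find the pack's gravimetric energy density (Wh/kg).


Step 1: V_pack = 8 * 3.597 = 28.776 V
Step 2: C_pack = 5 * 3.447 = 17.235 Ah
Step 3: E_pack = V_pack * C_pack = 28.776 * 17.235 = 495.95 Wh
Step 4: m_pack = 8 * 5 * 0.0528 * 1.187 = 2.5069 kg
Step 5: ED = E_pack / m_pack = 495.95 / 2.5069 = 197.8 Wh/kg

197.8 Wh/kg


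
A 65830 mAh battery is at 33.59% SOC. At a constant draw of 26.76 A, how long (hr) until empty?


Convert: C_total = 65830 mAh = 65.83 Ah
Step 1: remaining = SOC/100 * C_total = 33.59/100 * 65.83 = 22.112 Ah
Step 2: t = remaining / I = 22.112 / 26.76 = 0.8263 hr

0.8263 hr


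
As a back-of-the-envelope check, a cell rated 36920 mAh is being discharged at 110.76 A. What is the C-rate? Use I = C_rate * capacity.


Convert: capacity = 36920 mAh = 36.92 Ah
C_rate = I / capacity = 110.76 / 36.92 = 3C

3C


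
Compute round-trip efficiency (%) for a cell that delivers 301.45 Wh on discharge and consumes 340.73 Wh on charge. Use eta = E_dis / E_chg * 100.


eta_e = E_dis / E_chg * 100 = 301.45 / 340.73 * 100 = 88.47%

88.47%


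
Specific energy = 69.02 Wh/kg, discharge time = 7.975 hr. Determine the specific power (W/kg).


Specific power = 69.02 Wh/kg / 7.975 hr = 8.655 W/kg

8.655 W/kg


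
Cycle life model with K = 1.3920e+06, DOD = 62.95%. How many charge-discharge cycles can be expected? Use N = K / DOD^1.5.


DOD^1.5 = 499.45
N = K / DOD^1.5 = 1.3920e+06 / 499.45 = 2787

2787 cycles


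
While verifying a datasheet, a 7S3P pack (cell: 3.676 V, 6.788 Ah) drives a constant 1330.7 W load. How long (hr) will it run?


Step 1: E_pack = Ns * V_cell * Np * C_cell = 7 * 3.676 * 3 * 6.788 = 524.01 Wh
Step 2: t = E_pack / P = 524.01 / 1330.7 = 0.3938 hr

0.3938 hr


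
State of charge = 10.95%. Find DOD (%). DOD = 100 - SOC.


DOD = 100 - SOC = 100 - 10.95 = 89.05%

89.05%


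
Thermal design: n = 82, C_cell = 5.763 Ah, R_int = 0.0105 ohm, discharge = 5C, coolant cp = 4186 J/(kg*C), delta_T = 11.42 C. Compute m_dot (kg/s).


Step 1: I = 5 * 5.763 = 28.815 A
Step 2: Q_cell = I^2 * R = 28.815^2 * 0.0105 = 8.7182 W
Step 3: Q_total = 82 * 8.7182 = 714.89 W
Step 4: m_dot = Q_total / (cp * dT) = 714.89 / (4186 * 11.42) = 0.01495 kg/s

0.01495 kg/s


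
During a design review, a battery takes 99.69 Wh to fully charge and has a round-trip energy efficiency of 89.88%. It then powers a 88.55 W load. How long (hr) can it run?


Step 1: E_discharge = eta/100 * E_charge = 89.88/100 * 99.69 = 89.601 Wh
Step 2: t = E_discharge / P = 89.601 / 88.55 = 1.012 hr

1.012 hr


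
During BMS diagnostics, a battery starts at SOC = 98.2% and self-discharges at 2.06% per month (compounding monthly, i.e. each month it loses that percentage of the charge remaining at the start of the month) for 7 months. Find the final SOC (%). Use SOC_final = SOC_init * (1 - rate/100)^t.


decay = (1 - 2.06/100)^7 = 0.86441
SOC_final = 98.2 * 0.86441 = 84.89%

84.89%


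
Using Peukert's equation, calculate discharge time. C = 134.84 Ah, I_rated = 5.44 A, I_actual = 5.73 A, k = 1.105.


t_rated = C / I_rated = 134.84 / 5.44 = 24.787 hr
(I_rated/I)^k = (0.94939)^1.105 = 0.94423
t = t_rated * (I_rated/I)^k = 24.787 * 0.94423 = 23.40 hr

23.40 hr


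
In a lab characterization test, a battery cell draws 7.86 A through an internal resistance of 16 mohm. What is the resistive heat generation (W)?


Convert: R = 16 mohm = 0.016 ohm
I^2 = 61.78
Q = 61.78 * 0.016 = 0.9885 W

0.9885 W


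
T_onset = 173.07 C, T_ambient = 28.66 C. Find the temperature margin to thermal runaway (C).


Safety margin = 173.07 C - 28.66 C = 144.41 C

144.41 C


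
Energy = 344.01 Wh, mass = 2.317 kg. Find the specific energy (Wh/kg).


ED = E / m = 344.01 / 2.317 = 148.5 Wh/kg

148.5 Wh/kg


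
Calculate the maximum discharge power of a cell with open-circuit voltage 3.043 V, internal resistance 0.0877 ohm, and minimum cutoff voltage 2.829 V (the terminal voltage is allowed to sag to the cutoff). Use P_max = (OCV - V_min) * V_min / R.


dV = OCV - V_min = 0.214 V (so I_max = dV / R)
P_max = dV * V_min / R = 0.214 * 2.829 / 0.0877 = 6.903 W

6.903 W


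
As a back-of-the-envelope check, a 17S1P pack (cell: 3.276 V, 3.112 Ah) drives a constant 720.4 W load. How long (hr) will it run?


Step 1: E_pack = Ns * V_cell * Np * C_cell = 17 * 3.276 * 1 * 3.112 = 173.31 Wh
Step 2: t = E_pack / P = 173.31 / 720.4 = 0.2406 hr

0.2406 hr


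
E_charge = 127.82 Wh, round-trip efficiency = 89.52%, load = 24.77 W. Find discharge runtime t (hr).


Step 1: E_discharge = eta/100 * E_charge = 89.52/100 * 127.82 = 114.42 Wh
Step 2: t = E_discharge / P = 114.42 / 24.77 = 4.619 hr

4.619 hr


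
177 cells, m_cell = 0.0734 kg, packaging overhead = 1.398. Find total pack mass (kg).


m_pack = n * m_cell * overhead = 177 * 0.0734 * 1.398 = 18.16 kg

18.16 kg


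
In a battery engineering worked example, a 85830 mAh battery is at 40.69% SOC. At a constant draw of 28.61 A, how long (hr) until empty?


Convert: C_total = 85830 mAh = 85.83 Ah
Step 1: remaining = SOC/100 * C_total = 40.69/100 * 85.83 = 34.924 Ah
Step 2: t = remaining / I = 34.924 / 28.61 = 1.221 hr

1.221 hr


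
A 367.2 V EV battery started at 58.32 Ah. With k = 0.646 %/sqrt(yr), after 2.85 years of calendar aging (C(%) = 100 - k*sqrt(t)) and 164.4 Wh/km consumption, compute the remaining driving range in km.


Step 1: capacity retention = 100 - 0.646 * sqrt(2.85) = 100 - 0.646 * 1.6882 = 98.909%
Step 2: C_now = 58.32 * 98.909/100 = 57.684 Ah
Step 3: E_pack = V * C_now = 367.2 * 57.684 = 21182 Wh
Step 4: range = E_pack / consumption = 21182 / 164.4 = 128.8 km

128.8 km


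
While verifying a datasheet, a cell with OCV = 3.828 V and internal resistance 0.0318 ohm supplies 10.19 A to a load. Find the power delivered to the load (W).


Step 1: V_terminal = OCV - I*R = 3.828 - 10.19 * 0.0318 = 3.504 V
Step 2: P_out = V_terminal * I = 3.504 * 10.19 = 35.71 W

35.71 W


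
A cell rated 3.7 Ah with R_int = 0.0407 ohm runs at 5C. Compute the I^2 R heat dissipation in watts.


Step 1: I = C_rate * capacity = 5 * 3.7 = 18.5 A
Step 2: Q = I^2 * R = 18.5^2 * 0.0407 = 342.25 * 0.0407 = 13.93 W

13.93 W


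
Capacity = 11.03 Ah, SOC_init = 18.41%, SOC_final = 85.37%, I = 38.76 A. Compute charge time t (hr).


delta_Ah = 11.03 * (85.37 - 18.41) / 100 = 7.3857 Ah
t = delta_Ah / I = 7.3857 / 38.76 = 0.1905 hr

0.1905 hr


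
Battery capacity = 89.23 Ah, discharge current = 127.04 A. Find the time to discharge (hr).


t = capacity / current = 89.23 / 127.04 = 0.7024 hr

0.7024 hr


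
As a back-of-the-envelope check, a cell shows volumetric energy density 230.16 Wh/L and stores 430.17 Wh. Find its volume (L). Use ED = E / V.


V = E / ED = 430.17 / 230.16 = 1.869 L

1.869 L


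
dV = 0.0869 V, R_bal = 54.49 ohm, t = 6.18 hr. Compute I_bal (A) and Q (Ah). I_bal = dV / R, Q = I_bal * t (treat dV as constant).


First, Ohm's law: I_bal = 0.0869 V / 54.49 ohm = 0.0015948 A
Then Q = I * t = 0.0015948 A * 6.18 hr = 0.009856 Ah

I=0.0015948 A, Q=0.009856 Ah


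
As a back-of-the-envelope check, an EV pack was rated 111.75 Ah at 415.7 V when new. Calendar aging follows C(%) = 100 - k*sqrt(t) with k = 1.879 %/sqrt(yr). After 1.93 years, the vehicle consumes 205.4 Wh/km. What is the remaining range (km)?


Step 1: capacity retention = 100 - 1.879 * sqrt(1.93) = 100 - 1.879 * 1.3892 = 97.39%
Step 2: C_now = 111.75 * 97.39/100 = 108.83 Ah
Step 3: E_pack = V * C_now = 415.7 * 108.83 = 45241 Wh
Step 4: range = E_pack / consumption = 45241 / 205.4 = 220.3 km

220.3 km


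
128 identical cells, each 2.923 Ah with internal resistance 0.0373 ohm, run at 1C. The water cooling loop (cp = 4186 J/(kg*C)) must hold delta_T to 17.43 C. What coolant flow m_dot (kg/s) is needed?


Step 1: I = 1 * 2.923 = 2.923 A
Step 2: Q_cell = I^2 * R = 2.923^2 * 0.0373 = 0.31869 W
Step 3: Q_total = 128 * 0.31869 = 40.792 W
Step 4: m_dot = Q_total / (cp * dT) = 40.792 / (4186 * 17.43) = 5.591e-04 kg/s

5.591e-04 kg/s


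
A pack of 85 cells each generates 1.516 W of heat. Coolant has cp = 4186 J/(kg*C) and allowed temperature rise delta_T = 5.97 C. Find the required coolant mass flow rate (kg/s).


Step 1: Total heat Q = 85 * 1.516 W = 128.86 W
Step 2: denom = cp * dT = 4186 * 5.97 = 24990
Step 3: m_dot = 128.86 / 24990 = 0.005156 kg/s

0.005156 kg/s


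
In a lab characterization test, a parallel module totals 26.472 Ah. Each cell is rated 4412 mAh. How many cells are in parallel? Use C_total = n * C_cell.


Convert: C_cell = 4412 mAh = 4.412 Ah
n = C_total / C_cell = 26.472 / 4.412 = 6

6


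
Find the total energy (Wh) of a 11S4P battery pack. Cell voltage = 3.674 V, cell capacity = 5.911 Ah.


V_pack = 11 * 3.674 = 40.414 V
C_pack = 4 * 5.911 = 23.644 Ah
E = V_pack * C_pack = 40.414 * 23.644 = 955.5 Wh

955.5 Wh


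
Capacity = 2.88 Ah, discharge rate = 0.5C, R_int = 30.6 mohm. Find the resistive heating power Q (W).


Convert: R = 30.6 mohm = 0.0306 ohm
Step 1: I = C_rate * capacity = 0.5 * 2.88 = 1.44 A
Step 2: Q = I^2 * R = 1.44^2 * 0.0306 = 2.0736 * 0.0306 = 0.06345 W

0.06345 W


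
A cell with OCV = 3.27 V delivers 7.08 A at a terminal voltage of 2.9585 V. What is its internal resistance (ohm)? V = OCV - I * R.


R = (OCV - V) / I = (3.27 - 2.9585) / 7.08 = 0.04400 ohm

0.04400 ohm


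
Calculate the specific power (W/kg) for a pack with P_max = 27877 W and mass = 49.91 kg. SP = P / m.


SP = P / m = 27877 / 49.91 = 558.5 W/kg

558.5 W/kg


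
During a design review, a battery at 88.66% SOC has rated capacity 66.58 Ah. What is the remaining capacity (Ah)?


remaining = SOC / 100 * total = 88.66 / 100 * 66.58 = 59.03 Ah

59.03 Ah


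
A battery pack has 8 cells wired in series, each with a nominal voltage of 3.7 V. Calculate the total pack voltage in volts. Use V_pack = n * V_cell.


V_pack = n * V_cell = 8 * 3.7 = 29.6 V

29.6 V


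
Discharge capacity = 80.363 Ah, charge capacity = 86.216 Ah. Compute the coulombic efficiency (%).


Coulombic efficiency = 80.363/86.216 * 100% = 93.21%

93.21%


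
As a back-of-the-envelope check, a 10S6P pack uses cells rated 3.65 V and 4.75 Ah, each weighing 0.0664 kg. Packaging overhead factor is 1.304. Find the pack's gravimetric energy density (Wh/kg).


Step 1: V_pack = 10 * 3.65 = 36.5 V
Step 2: C_pack = 6 * 4.75 = 28.5 Ah
Step 3: E_pack = V_pack * C_pack = 36.5 * 28.5 = 1040.3 Wh
Step 4: m_pack = 10 * 6 * 0.0664 * 1.304 = 5.1951 kg
Step 5: ED = E_pack / m_pack = 1040.3 / 5.1951 = 200.2 Wh/kg

200.2 Wh/kg


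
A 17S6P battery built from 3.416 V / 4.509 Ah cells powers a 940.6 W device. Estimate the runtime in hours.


Step 1: E_pack = Ns * V_cell * Np * C_cell = 17 * 3.416 * 6 * 4.509 = 1571.1 Wh
Step 2: t = E_pack / P = 1571.1 / 940.6 = 1.670 hr

1.670 hr


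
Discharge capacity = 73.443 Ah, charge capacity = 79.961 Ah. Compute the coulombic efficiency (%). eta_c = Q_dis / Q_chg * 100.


eta_c = Q_dis / Q_chg * 100 = 73.443 / 79.961 * 100 = 91.85%

91.85%


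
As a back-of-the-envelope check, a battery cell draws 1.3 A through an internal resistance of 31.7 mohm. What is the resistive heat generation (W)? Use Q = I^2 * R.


Convert: R = 31.7 mohm = 0.0317 ohm
I^2 = 1.69
Q = 1.69 * 0.0317 = 0.05357 W

0.05357 W


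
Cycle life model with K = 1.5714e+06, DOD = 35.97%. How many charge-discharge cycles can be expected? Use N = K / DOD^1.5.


Step 1: DOD^1.5 = 35.97^1.5 = 215.73
Step 2: N = 1.5714e+06 / 215.73 = 7284 cycles

7284 cycles


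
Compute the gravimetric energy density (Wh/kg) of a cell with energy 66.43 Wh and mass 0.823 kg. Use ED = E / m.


ED = E / m = 66.43 / 0.823 = 80.72 Wh/kg

80.72 Wh/kg


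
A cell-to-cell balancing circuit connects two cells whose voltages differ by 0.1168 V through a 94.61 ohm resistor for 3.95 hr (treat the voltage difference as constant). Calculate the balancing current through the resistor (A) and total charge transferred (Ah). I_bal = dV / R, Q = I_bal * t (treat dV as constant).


I_bal = dV / R = 0.1168 / 94.61 = 0.0012345 A
Q = I_bal * t = 0.0012345 * 3.95 = 0.004876 Ah

I=0.0012345 A, Q=0.004876 Ah


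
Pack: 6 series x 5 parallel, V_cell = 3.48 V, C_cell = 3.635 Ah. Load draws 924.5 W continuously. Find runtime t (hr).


Step 1: E_pack = Ns * V_cell * Np * C_cell = 6 * 3.48 * 5 * 3.635 = 379.49 Wh
Step 2: t = E_pack / P = 379.49 / 924.5 = 0.4105 hr

0.4105 hr


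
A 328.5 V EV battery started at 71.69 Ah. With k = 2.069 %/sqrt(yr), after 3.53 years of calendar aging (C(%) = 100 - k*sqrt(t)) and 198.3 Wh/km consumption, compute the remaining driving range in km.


Step 1: capacity retention = 100 - 2.069 * sqrt(3.53) = 100 - 2.069 * 1.8788 = 96.113%
Step 2: C_now = 71.69 * 96.113/100 = 68.903 Ah
Step 3: E_pack = V * C_now = 328.5 * 68.903 = 22635 Wh
Step 4: range = E_pack / consumption = 22635 / 198.3 = 114.1 km

114.1 km


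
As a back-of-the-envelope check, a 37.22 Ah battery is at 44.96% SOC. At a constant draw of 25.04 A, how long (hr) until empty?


Step 1: remaining = SOC/100 * C_total = 44.96/100 * 37.22 = 16.734 Ah
Step 2: t = remaining / I = 16.734 / 25.04 = 0.6683 hr

0.6683 hr


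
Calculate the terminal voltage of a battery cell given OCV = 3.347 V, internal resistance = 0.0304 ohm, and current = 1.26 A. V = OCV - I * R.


V = OCV - I*R = 3.347 - 1.26 * 0.0304 = 3.309 V

3.309 V


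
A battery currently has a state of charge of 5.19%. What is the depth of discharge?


Complement of SOC: DOD = 100% - 5.19% = 94.81%

94.81%


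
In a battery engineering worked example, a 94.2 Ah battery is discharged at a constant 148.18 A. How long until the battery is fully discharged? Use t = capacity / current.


t = capacity / current = 94.2 / 148.18 = 0.6357 hr

0.6357 hr


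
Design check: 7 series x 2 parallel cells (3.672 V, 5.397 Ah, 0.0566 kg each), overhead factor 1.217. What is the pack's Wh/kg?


Step 1: V_pack = 7 * 3.672 = 25.704 V
Step 2: C_pack = 2 * 5.397 = 10.794 Ah
Step 3: E_pack = V_pack * C_pack = 25.704 * 10.794 = 277.45 Wh
Step 4: m_pack = 7 * 2 * 0.0566 * 1.217 = 0.96435 kg
Step 5: ED = E_pack / m_pack = 277.45 / 0.96435 = 287.7 Wh/kg

287.7 Wh/kg


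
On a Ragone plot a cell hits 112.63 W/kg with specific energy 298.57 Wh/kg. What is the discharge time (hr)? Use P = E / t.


t = E / P = 298.57 / 112.63 = 2.651 hr

2.651 hr


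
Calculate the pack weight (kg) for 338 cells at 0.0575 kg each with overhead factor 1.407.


Cell mass sum = 338 * 0.0575 = 19.435 kg
With overhead 1.407: m_pack = 19.435 * 1.407 = 27.35 kg

27.35 kg


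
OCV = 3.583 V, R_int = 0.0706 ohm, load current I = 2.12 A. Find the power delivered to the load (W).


Step 1: V_terminal = OCV - I*R = 3.583 - 2.12 * 0.0706 = 3.4333 V
Step 2: P_out = V_terminal * I = 3.4333 * 2.12 = 7.279 W

7.279 W


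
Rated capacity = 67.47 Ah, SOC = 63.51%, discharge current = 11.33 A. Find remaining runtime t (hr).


Step 1: remaining = SOC/100 * C_total = 63.51/100 * 67.47 = 42.85 Ah
Step 2: t = remaining / I = 42.85 / 11.33 = 3.782 hr

3.782 hr


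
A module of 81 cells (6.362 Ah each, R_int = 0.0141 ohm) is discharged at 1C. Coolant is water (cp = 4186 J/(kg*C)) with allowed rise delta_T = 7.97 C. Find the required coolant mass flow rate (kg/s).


Step 1: I = 1 * 6.362 = 6.362 A
Step 2: Q_cell = I^2 * R = 6.362^2 * 0.0141 = 0.5707 W
Step 3: Q_total = 81 * 0.5707 = 46.227 W
Step 4: m_dot = Q_total / (cp * dT) = 46.227 / (4186 * 7.97) = 0.001386 kg/s

0.001386 kg/s


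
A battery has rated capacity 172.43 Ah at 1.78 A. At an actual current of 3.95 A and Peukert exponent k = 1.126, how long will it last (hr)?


Step 1: t_rated = C / I_rated = 172.43 / 1.78 = 96.871 hr
Step 2: ratio = 1.78 / 3.95 = 0.45063
Step 3: ratio^k = 0.45063^1.126 = 0.40757
Step 4: t = t_rated * ratio^k = 96.871 * 0.40757 = 39.48 hr

39.48 hr


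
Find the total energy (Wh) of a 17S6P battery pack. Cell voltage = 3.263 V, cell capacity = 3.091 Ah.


V_pack = 17 * 3.263 = 55.471 V
C_pack = 6 * 3.091 = 18.546 Ah
E = V_pack * C_pack = 55.471 * 18.546 = 1029 Wh

1029 Wh


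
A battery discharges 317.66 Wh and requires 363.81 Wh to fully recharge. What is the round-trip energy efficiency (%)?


Round-trip efficiency = 317.66/363.81 * 100% = 87.31%

87.31%


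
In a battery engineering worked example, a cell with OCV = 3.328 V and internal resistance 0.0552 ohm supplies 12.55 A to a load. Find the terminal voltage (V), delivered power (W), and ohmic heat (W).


Step 1: V_terminal = OCV - I*R = 3.328 - 12.55 * 0.0552 = 2.6352 V
Step 2: P_out = V_terminal * I = 2.6352 * 12.55 = 33.07 W
Step 3: Q = I^2 * R = 12.55^2 * 0.0552 = 8.694 W

V=2.6352 V, P=33.07 W, Q=8.694 W


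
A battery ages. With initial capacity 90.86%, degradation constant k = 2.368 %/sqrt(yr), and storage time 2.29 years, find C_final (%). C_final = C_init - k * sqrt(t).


sqrt(t) = sqrt(2.29) = 1.5133
C_final = 90.86 - 2.368 * 1.5133 = 87.28%

87.28%


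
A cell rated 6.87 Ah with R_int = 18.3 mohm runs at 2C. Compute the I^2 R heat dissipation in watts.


Convert: R = 18.3 mohm = 0.0183 ohm
Step 1: I = C_rate * capacity = 2 * 6.87 = 13.74 A
Step 2: Q = I^2 * R = 13.74^2 * 0.0183 = 188.79 * 0.0183 = 3.455 W

3.455 W


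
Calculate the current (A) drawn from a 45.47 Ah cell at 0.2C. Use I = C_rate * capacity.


At 0.2C: I = 0.2 * 45.47 Ah = 9.094 A

9.094 A


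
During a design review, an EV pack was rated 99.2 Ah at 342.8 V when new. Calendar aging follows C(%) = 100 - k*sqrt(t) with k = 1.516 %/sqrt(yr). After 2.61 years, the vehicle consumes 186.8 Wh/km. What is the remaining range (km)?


Step 1: capacity retention = 100 - 1.516 * sqrt(2.61) = 100 - 1.516 * 1.6155 = 97.551%
Step 2: C_now = 99.2 * 97.551/100 = 96.771 Ah
Step 3: E_pack = V * C_now = 342.8 * 96.771 = 33173 Wh
Step 4: range = E_pack / consumption = 33173 / 186.8 = 177.6 km

177.6 km


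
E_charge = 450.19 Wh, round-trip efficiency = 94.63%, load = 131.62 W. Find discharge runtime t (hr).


Step 1: E_discharge = eta/100 * E_charge = 94.63/100 * 450.19 = 426.01 Wh
Step 2: t = E_discharge / P = 426.01 / 131.62 = 3.237 hr

3.237 hr


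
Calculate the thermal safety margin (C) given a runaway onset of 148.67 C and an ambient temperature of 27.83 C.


Safety margin = 148.67 C - 27.83 C = 120.84 C

120.84 C


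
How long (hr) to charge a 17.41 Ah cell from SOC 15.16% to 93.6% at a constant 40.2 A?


delta_Ah = 17.41 * (93.6 - 15.16) / 100 = 13.656 Ah
t = delta_Ah / I = 13.656 / 40.2 = 0.3397 hr

0.3397 hr


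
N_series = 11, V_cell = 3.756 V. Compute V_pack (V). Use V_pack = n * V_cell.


Series voltages add: 11 * 3.756 V = 41.316 V

41.316 V


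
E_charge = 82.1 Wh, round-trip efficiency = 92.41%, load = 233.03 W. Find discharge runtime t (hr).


Step 1: E_discharge = eta/100 * E_charge = 92.41/100 * 82.1 = 75.869 Wh
Step 2: t = E_discharge / P = 75.869 / 233.03 = 0.3256 hr

0.3256 hr


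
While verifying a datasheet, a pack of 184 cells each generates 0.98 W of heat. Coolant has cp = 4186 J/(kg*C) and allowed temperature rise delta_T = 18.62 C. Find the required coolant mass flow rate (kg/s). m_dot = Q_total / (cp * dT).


Step 1: Total heat Q = 184 * 0.98 W = 180.32 W
Step 2: denom = cp * dT = 4186 * 18.62 = 77943
Step 3: m_dot = 180.32 / 77943 = 0.002313 kg/s

0.002313 kg/s


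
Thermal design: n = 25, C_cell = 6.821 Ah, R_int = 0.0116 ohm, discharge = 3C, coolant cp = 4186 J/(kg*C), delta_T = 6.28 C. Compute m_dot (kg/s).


Step 1: I = 3 * 6.821 = 20.463 A
Step 2: Q_cell = I^2 * R = 20.463^2 * 0.0116 = 4.8573 W
Step 3: Q_total = 25 * 4.8573 = 121.43 W
Step 4: m_dot = Q_total / (cp * dT) = 121.43 / (4186 * 6.28) = 0.004619 kg/s

0.004619 kg/s


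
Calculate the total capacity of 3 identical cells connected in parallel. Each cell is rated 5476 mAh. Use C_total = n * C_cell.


Convert: C_cell = 5476 mAh = 5.476 Ah
C_total = 3 * 5.476 = 16.428 Ah

16.428 Ah


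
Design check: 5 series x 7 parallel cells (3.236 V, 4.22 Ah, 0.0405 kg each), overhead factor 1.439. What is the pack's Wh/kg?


Step 1: V_pack = 5 * 3.236 = 16.18 V
Step 2: C_pack = 7 * 4.22 = 29.54 Ah
Step 3: E_pack = V_pack * C_pack = 16.18 * 29.54 = 477.96 Wh
Step 4: m_pack = 5 * 7 * 0.0405 * 1.439 = 2.0398 kg
Step 5: ED = E_pack / m_pack = 477.96 / 2.0398 = 234.3 Wh/kg

234.3 Wh/kg


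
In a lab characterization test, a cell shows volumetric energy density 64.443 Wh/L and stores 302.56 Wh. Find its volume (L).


V = E / ED = 302.56 / 64.443 = 4.695 L

4.695 L


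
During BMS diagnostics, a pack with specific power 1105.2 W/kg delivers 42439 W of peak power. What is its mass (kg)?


m = P / SP = 42439 / 1105.2 = 38.40 kg

38.40 kg


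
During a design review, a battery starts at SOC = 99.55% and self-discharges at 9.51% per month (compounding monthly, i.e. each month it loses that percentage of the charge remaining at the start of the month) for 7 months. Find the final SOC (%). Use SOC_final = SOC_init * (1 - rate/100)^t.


decay = (1 - 9.51/100)^7 = 0.49683
SOC_final = 99.55 * 0.49683 = 49.46%

49.46%


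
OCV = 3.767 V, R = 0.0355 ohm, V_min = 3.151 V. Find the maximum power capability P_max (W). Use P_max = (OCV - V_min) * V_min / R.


P_max = (OCV - V_min) * V_min / R = (3.767 - 3.151) * 3.151 / 0.0355 = 0.616 * 3.151 / 0.0355 = 54.68 W

54.68 W


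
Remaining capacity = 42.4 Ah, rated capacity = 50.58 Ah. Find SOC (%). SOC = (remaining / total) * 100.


SOC = (remaining / total) * 100 = (42.4 / 50.58) * 100 = 83.83%

83.83%


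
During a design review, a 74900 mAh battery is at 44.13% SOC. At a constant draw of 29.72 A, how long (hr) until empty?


Convert: C_total = 74900 mAh = 74.9 Ah
Step 1: remaining = SOC/100 * C_total = 44.13/100 * 74.9 = 33.053 Ah
Step 2: t = remaining / I = 33.053 / 29.72 = 1.112 hr

1.112 hr


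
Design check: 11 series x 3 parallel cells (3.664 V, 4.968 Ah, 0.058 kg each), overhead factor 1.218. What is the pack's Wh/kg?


Step 1: V_pack = 11 * 3.664 = 40.304 V
Step 2: C_pack = 3 * 4.968 = 14.904 Ah
Step 3: E_pack = V_pack * C_pack = 40.304 * 14.904 = 600.69 Wh
Step 4: m_pack = 11 * 3 * 0.058 * 1.218 = 2.3313 kg
Step 5: ED = E_pack / m_pack = 600.69 / 2.3313 = 257.7 Wh/kg

257.7 Wh/kg


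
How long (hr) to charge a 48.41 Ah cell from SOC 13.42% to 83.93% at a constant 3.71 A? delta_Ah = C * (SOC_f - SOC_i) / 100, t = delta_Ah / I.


Step 1: dSOC = 83.93% - 13.42% = 70.51%
Step 2: delta_Ah = 48.41 * 70.51 / 100 = 34.134 Ah
Step 3: t = 34.134 / 3.71 = 9.201 hr

9.201 hr


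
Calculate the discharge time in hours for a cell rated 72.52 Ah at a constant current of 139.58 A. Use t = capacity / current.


Runtime = 72.52 Ah / 139.58 A = 0.5196 hr

0.5196 hr


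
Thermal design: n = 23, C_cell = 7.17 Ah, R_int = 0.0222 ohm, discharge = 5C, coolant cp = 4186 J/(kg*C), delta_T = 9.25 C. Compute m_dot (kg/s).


Step 1: I = 5 * 7.17 = 35.85 A
Step 2: Q_cell = I^2 * R = 35.85^2 * 0.0222 = 28.532 W
Step 3: Q_total = 23 * 28.532 = 656.24 W
Step 4: m_dot = Q_total / (cp * dT) = 656.24 / (4186 * 9.25) = 0.01695 kg/s

0.01695 kg/s


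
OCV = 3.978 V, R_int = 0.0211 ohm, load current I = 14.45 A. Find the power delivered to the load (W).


Step 1: V_terminal = OCV - I*R = 3.978 - 14.45 * 0.0211 = 3.6731 V
Step 2: P_out = V_terminal * I = 3.6731 * 14.45 = 53.08 W

53.08 W


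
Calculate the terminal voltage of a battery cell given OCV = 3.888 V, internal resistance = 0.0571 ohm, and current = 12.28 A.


IR drop = 12.28 * 0.0571 = 0.70119 V
V = 3.888 - 0.70119 = 3.187 V

3.187 V


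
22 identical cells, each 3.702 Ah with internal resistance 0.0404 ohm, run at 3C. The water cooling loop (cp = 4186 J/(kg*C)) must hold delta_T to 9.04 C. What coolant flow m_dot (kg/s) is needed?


Step 1: I = 3 * 3.702 = 11.106 A
Step 2: Q_cell = I^2 * R = 11.106^2 * 0.0404 = 4.9831 W
Step 3: Q_total = 22 * 4.9831 = 109.63 W
Step 4: m_dot = Q_total / (cp * dT) = 109.63 / (4186 * 9.04) = 0.002897 kg/s

0.002897 kg/s


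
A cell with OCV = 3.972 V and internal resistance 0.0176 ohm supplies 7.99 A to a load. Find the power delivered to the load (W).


Step 1: V_terminal = OCV - I*R = 3.972 - 7.99 * 0.0176 = 3.8314 V
Step 2: P_out = V_terminal * I = 3.8314 * 7.99 = 30.61 W

30.61 W


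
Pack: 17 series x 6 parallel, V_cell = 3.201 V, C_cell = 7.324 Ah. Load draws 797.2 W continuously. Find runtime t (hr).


Step 1: E_pack = Ns * V_cell * Np * C_cell = 17 * 3.201 * 6 * 7.324 = 2391.3 Wh
Step 2: t = E_pack / P = 2391.3 / 797.2 = 3.000 hr

3.000 hr


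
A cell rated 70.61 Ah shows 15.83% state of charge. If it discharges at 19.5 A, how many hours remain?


Step 1: remaining = SOC/100 * C_total = 15.83/100 * 70.61 = 11.178 Ah
Step 2: t = remaining / I = 11.178 / 19.5 = 0.5732 hr

0.5732 hr


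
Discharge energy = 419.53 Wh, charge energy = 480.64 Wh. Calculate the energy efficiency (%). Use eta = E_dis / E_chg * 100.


Round-trip efficiency = 419.53/480.64 * 100% = 87.29%

87.29%


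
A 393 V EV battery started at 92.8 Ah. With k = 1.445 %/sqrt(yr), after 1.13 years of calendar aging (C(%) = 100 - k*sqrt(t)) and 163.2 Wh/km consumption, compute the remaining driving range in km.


Step 1: capacity retention = 100 - 1.445 * sqrt(1.13) = 100 - 1.445 * 1.063 = 98.464%
Step 2: C_now = 92.8 * 98.464/100 = 91.375 Ah
Step 3: E_pack = V * C_now = 393 * 91.375 = 35910 Wh
Step 4: range = E_pack / consumption = 35910 / 163.2 = 220.0 km

220.0 km


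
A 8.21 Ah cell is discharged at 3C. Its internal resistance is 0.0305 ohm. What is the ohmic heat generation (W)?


Step 1: I = C_rate * capacity = 3 * 8.21 = 24.63 A
Step 2: Q = I^2 * R = 24.63^2 * 0.0305 = 606.64 * 0.0305 = 18.50 W

18.50 W


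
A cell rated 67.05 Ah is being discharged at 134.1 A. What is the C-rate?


C_rate = I / capacity = 134.1 / 67.05 = 2C

2C


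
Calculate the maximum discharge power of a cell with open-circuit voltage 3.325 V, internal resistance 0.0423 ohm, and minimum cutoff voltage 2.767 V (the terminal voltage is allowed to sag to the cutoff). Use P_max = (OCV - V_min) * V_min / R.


dV = OCV - V_min = 0.558 V (so I_max = dV / R)
P_max = dV * V_min / R = 0.558 * 2.767 / 0.0423 = 36.50 W

36.50 W


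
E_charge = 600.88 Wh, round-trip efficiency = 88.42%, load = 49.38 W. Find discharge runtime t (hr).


Step 1: E_discharge = eta/100 * E_charge = 88.42/100 * 600.88 = 531.3 Wh
Step 2: t = E_discharge / P = 531.3 / 49.38 = 10.76 hr

10.76 hr


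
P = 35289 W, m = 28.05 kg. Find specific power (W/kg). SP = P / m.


Specific power = 35289 W / 28.05 kg = 1258 W/kg

1258 W/kg


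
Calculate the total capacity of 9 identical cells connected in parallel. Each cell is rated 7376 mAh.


Convert: C_cell = 7376 mAh = 7.376 Ah
C_total = 9 * 7.376 = 66.384 Ah

66.384 Ah


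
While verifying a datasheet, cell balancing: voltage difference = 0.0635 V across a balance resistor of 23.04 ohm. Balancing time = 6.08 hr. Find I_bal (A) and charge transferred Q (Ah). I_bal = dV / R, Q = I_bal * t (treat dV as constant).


I_bal = dV / R = 0.0635 / 23.04 = 0.0027561 A
Q = I_bal * t = 0.0027561 * 6.08 = 0.01676 Ah

I=0.0027561 A, Q=0.01676 Ah


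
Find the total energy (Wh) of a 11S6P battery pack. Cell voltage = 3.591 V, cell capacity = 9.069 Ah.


V_pack = 11 * 3.591 = 39.501 V
C_pack = 6 * 9.069 = 54.414 Ah
E = V_pack * C_pack = 39.501 * 54.414 = 2149 Wh

2149 Wh


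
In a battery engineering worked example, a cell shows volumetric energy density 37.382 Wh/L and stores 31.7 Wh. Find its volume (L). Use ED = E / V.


V = E / ED = 31.7 / 37.382 = 0.8480 L

0.8480 L


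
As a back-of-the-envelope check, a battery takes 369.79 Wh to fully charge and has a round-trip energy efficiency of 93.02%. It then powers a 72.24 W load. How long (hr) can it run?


Step 1: E_discharge = eta/100 * E_charge = 93.02/100 * 369.79 = 343.98 Wh
Step 2: t = E_discharge / P = 343.98 / 72.24 = 4.762 hr

4.762 hr


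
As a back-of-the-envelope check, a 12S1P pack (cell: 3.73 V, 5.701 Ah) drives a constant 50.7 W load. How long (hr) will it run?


Step 1: E_pack = Ns * V_cell * Np * C_cell = 12 * 3.73 * 1 * 5.701 = 255.18 Wh
Step 2: t = E_pack / P = 255.18 / 50.7 = 5.033 hr

5.033 hr


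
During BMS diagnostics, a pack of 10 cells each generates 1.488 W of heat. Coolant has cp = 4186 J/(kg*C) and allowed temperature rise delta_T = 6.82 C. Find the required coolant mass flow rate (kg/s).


Q_total = 10 * 1.488 = 14.88 W
m_dot = Q_total / (cp * dT) = 14.88 / (4186 * 6.82) = 5.212e-04 kg/s

5.212e-04 kg/s


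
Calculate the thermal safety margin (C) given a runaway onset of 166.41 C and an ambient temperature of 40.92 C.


Safety margin = 166.41 C - 40.92 C = 125.49 C

125.49 C


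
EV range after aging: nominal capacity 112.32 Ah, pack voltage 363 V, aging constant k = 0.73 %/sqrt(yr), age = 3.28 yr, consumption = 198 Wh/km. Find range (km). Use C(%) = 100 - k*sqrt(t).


Step 1: capacity retention = 100 - 0.73 * sqrt(3.28) = 100 - 0.73 * 1.8111 = 98.678%
Step 2: C_now = 112.32 * 98.678/100 = 110.84 Ah
Step 3: E_pack = V * C_now = 363 * 110.84 = 40235 Wh
Step 4: range = E_pack / consumption = 40235 / 198 = 203.2 km

203.2 km


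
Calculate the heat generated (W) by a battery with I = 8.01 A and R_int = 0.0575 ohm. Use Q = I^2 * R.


Q = I^2 * R = 8.01^2 * 0.0575 = 3.689 W

3.689 W


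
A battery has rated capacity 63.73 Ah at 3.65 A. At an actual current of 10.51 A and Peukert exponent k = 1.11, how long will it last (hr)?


t_rated = C / I_rated = 63.73 / 3.65 = 17.46 hr
(I_rated/I)^k = (0.34729)^1.11 = 0.30915
t = t_rated * (I_rated/I)^k = 17.46 * 0.30915 = 5.398 hr

5.398 hr


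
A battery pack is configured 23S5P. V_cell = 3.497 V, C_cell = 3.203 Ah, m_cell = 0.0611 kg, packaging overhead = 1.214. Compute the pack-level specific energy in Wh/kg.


Step 1: V_pack = 23 * 3.497 = 80.431 V
Step 2: C_pack = 5 * 3.203 = 16.015 Ah
Step 3: E_pack = V_pack * C_pack = 80.431 * 16.015 = 1288.1 Wh
Step 4: m_pack = 23 * 5 * 0.0611 * 1.214 = 8.5302 kg
Step 5: ED = E_pack / m_pack = 1288.1 / 8.5302 = 151.0 Wh/kg

151.0 Wh/kg


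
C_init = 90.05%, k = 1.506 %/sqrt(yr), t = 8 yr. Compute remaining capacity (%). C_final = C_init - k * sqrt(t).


Step 1: sqrt(8 yr) = 2.8284
Step 2: drop = 1.506 * 2.8284 = 4.2596
Step 3: C_final = 90.05 - 4.2596 = 85.79%

85.79%


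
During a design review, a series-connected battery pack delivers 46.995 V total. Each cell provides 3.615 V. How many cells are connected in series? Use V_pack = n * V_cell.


Rearranging: n = V_pack / V_cell = 46.995 / 3.615 = 13 cells

13


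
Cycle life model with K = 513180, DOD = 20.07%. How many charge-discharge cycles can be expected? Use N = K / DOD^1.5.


Step 1: DOD^1.5 = 20.07^1.5 = 89.913
Step 2: N = 513180 / 89.913 = 5708 cycles

5708 cycles


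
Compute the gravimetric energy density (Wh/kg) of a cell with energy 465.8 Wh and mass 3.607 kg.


Specific energy = 465.8 Wh / 3.607 kg = 129.1 Wh/kg

129.1 Wh/kg


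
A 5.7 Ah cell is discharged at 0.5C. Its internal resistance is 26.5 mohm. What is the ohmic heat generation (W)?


Convert: R = 26.5 mohm = 0.0265 ohm
Step 1: I = C_rate * capacity = 0.5 * 5.7 = 2.85 A
Step 2: Q = I^2 * R = 2.85^2 * 0.0265 = 8.1225 * 0.0265 = 0.2152 W

0.2152 W


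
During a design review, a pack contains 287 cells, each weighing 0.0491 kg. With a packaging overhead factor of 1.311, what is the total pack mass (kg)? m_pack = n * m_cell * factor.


Cell mass sum = 287 * 0.0491 = 14.092 kg
With overhead 1.311: m_pack = 14.092 * 1.311 = 18.47 kg

18.47 kg


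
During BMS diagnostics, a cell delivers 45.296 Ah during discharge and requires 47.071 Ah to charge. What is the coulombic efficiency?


eta_c = Q_dis / Q_chg * 100 = 45.296 / 47.071 * 100 = 96.23%

96.23%


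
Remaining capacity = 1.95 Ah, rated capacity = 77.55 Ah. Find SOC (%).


SOC = (remaining / total) * 100 = (1.95 / 77.55) * 100 = 2.515%

2.515%


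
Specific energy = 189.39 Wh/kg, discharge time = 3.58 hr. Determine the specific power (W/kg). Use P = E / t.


P_specific = E / t = 189.39 / 3.58 = 52.90 W/kg

52.90 W/kg


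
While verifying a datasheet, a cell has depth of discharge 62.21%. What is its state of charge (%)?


SOC = 100 - DOD = 100 - 62.21 = 37.79%

37.79%


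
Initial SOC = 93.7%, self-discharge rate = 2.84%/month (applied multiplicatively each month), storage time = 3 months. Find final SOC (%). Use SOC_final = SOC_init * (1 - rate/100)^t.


decay = (1 - 2.84/100)^3 = 0.9172
SOC_final = 93.7 * 0.9172 = 85.94%

85.94%


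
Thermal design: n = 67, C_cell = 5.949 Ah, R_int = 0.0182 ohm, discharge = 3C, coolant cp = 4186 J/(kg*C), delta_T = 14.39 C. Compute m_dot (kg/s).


Step 1: I = 3 * 5.949 = 17.847 A
Step 2: Q_cell = I^2 * R = 17.847^2 * 0.0182 = 5.797 W
Step 3: Q_total = 67 * 5.797 = 388.4 W
Step 4: m_dot = Q_total / (cp * dT) = 388.4 / (4186 * 14.39) = 0.006448 kg/s

0.006448 kg/s


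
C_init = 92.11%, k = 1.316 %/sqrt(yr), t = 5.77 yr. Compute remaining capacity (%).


sqrt(t) = sqrt(5.77) = 2.4021
C_final = 92.11 - 1.316 * 2.4021 = 88.95%

88.95%


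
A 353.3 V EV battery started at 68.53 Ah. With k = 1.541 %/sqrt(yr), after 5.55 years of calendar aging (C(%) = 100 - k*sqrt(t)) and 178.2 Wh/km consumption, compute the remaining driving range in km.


Step 1: capacity retention = 100 - 1.541 * sqrt(5.55) = 100 - 1.541 * 2.3558 = 96.37%
Step 2: C_now = 68.53 * 96.37/100 = 66.042 Ah
Step 3: E_pack = V * C_now = 353.3 * 66.042 = 23333 Wh
Step 4: range = E_pack / consumption = 23333 / 178.2 = 130.9 km

130.9 km


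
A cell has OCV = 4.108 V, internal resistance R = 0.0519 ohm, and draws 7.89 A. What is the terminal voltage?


IR drop = 7.89 * 0.0519 = 0.40949 V
V = 4.108 - 0.40949 = 3.699 V

3.699 V


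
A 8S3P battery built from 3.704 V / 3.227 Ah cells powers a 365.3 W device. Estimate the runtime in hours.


Step 1: E_pack = Ns * V_cell * Np * C_cell = 8 * 3.704 * 3 * 3.227 = 286.87 Wh
Step 2: t = E_pack / P = 286.87 / 365.3 = 0.7853 hr

0.7853 hr


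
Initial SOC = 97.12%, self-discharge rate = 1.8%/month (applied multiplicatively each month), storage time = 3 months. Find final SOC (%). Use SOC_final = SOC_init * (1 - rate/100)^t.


decay = (1 - 1.8/100)^3 = 0.94697
SOC_final = 97.12 * 0.94697 = 91.97%

91.97%


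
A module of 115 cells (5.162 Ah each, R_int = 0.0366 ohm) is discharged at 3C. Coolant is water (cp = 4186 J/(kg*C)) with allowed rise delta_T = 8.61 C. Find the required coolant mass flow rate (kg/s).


Step 1: I = 3 * 5.162 = 15.486 A
Step 2: Q_cell = I^2 * R = 15.486^2 * 0.0366 = 8.7773 W
Step 3: Q_total = 115 * 8.7773 = 1009.4 W
Step 4: m_dot = Q_total / (cp * dT) = 1009.4 / (4186 * 8.61) = 0.02801 kg/s

0.02801 kg/s


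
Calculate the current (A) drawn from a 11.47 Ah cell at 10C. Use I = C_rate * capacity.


I = C_rate * capacity = 10 * 11.47 = 114.7 A

114.7 A


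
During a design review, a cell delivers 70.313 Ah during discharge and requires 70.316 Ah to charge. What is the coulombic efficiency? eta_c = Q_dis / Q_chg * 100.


eta_c = Q_dis / Q_chg * 100 = 70.313 / 70.316 * 100 = 100.0%

100.0%


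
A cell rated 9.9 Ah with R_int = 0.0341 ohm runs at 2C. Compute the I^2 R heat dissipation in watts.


Step 1: I = C_rate * capacity = 2 * 9.9 = 19.8 A
Step 2: Q = I^2 * R = 19.8^2 * 0.0341 = 392.04 * 0.0341 = 13.37 W

13.37 W


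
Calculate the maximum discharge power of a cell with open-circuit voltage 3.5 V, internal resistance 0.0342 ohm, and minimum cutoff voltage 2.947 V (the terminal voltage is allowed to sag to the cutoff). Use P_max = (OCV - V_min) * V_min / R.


P_max = (OCV - V_min) * V_min / R = (3.5 - 2.947) * 2.947 / 0.0342 = 0.553 * 2.947 / 0.0342 = 47.65 W

47.65 W


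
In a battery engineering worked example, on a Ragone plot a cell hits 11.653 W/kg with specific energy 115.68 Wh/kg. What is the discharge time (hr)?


t = E / P = 115.68 / 11.653 = 9.927 hr

9.927 hr


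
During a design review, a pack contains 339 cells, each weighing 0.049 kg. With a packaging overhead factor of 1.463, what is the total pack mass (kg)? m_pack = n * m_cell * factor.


Cell mass sum = 339 * 0.049 = 16.611 kg
With overhead 1.463: m_pack = 16.611 * 1.463 = 24.30 kg

24.30 kg


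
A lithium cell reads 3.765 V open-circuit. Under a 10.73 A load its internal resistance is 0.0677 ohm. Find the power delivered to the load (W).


Step 1: V_terminal = OCV - I*R = 3.765 - 10.73 * 0.0677 = 3.0386 V
Step 2: P_out = V_terminal * I = 3.0386 * 10.73 = 32.60 W

32.60 W


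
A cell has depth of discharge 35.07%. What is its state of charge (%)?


SOC = 100 - DOD = 100 - 35.07 = 64.93%

64.93%


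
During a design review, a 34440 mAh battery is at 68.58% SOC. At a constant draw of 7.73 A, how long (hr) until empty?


Convert: C_total = 34440 mAh = 34.44 Ah
Step 1: remaining = SOC/100 * C_total = 68.58/100 * 34.44 = 23.619 Ah
Step 2: t = remaining / I = 23.619 / 7.73 = 3.055 hr

3.055 hr


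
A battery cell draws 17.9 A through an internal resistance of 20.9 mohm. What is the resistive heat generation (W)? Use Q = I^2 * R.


Convert: R = 20.9 mohm = 0.0209 ohm
Q = I^2 * R = 17.9^2 * 0.0209 = 6.697 W

6.697 W


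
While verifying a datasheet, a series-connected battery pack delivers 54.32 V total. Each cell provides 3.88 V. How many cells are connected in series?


n = V_pack / V_cell = 54.32 / 3.88 = 14

14


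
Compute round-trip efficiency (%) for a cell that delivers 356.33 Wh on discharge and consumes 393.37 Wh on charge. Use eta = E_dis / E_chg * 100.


eta_e = E_dis / E_chg * 100 = 356.33 / 393.37 * 100 = 90.58%

90.58%


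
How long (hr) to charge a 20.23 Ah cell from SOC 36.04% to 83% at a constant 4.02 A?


Step 1: dSOC = 83% - 36.04% = 46.96%
Step 2: delta_Ah = 20.23 * 46.96 / 100 = 9.5 Ah
Step 3: t = 9.5 / 4.02 = 2.363 hr

2.363 hr


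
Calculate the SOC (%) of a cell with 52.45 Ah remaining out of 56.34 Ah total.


SOC = (remaining / total) * 100 = (52.45 / 56.34) * 100 = 93.10%

93.10%


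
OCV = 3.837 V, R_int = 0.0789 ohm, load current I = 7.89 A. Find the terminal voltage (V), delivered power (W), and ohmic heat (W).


Step 1: V_terminal = OCV - I*R = 3.837 - 7.89 * 0.0789 = 3.2145 V
Step 2: P_out = V_terminal * I = 3.2145 * 7.89 = 25.36 W
Step 3: Q = I^2 * R = 7.89^2 * 0.0789 = 4.912 W

V=3.2145 V, P=25.36 W, Q=4.912 W


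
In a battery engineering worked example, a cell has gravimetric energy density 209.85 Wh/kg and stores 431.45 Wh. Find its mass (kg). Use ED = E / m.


m = E / ED = 431.45 / 209.85 = 2.056 kg

2.056 kg
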